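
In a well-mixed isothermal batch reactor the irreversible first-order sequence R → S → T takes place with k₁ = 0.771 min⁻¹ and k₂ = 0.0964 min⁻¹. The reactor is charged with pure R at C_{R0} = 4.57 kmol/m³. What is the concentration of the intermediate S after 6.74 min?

The intermediate concentration in a first-order A→B→C sequence is C_S = k₁C_{R0}(e^(−k₁t) − e^(−k₂t))/(k₂−k₁).
e^(−k₁t) = e^(−0.771×6.74) = e^(−5.197) = 0.005536; e^(−k₂t) = e^(−0.6497) = 0.5222.
C_S = 0.771×4.57/(0.0964−0.771) × (0.005536−0.5222) = (-5.223)×(-0.5166) = 2.698 kmol/m³.

2.70 kmol/m³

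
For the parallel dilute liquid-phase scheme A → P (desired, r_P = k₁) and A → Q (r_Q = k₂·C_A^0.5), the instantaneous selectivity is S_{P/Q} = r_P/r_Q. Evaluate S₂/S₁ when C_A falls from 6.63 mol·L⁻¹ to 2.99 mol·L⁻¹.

S_{P/Q} = (k₁/k₂)·C_A^-0.5, so S₂/S₁ = (C_{A,2}/C_{A,1})^-0.5.
= (2.99/6.63)^(-0.5) = (0.4510)^(-0.5) = 1.49.

1.49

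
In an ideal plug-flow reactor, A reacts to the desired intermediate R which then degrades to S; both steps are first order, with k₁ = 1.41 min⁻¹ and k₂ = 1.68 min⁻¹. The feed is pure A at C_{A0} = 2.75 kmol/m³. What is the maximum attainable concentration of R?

0.924 kmol/m³

Evaluating C_R at τ_opt = ln(k₂/k₁)/(k₂−k₁) gives C_{R,max}/C_{A0} = (k₁/k₂)^[k₂/(k₂−k₁)].
= (1.41/1.68)^(1.68/(1.68−1.41)) = (0.8393)^(6.222) = 0.3362.
C_{R,max} = 0.3362×2.75 = 0.924 kmol/m³.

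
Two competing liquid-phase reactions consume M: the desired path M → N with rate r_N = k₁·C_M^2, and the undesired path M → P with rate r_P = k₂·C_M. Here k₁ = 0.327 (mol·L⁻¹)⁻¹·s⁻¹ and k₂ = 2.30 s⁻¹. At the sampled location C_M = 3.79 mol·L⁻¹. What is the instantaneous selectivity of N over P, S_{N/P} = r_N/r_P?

S_{N/P} = r_N/r_P = (k₁·C_M^2)/(k₂·C_M) = (k₁/k₂)·C_M.
= (0.327×3.790^2) / (2.30×3.790) = 4.697/8.717 = 0.539.
Since the desired path is higher order in M, keeping C_M high (PFR or concentrated feed) favours N.

0.539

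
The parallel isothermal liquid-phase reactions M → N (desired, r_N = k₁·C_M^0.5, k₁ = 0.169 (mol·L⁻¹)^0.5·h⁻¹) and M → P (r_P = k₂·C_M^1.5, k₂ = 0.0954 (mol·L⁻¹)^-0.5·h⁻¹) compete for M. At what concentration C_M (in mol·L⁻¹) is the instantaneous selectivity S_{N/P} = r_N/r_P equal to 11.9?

0.149 mol·L⁻¹

S_{N/P} = (k₁/k₂)·C_M⁻¹ ⇒ C_M = (S·k₂/k₁)^(-1).
= (11.9×0.0954/0.169)^(-1) = (6.718)^(-1) = 0.149 mol·L⁻¹.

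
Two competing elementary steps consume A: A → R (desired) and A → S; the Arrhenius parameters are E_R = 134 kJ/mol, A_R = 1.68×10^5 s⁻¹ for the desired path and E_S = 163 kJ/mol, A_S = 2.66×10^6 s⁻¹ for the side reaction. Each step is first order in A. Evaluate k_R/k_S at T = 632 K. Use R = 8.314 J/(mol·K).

15.8

With equal orders, S_{R/S} = k_R/k_S = (A_R/A_S)·exp[(E_S−E_R)/(RT)].
(E_S−E_R)/(RT) = (163−134)×10³/(8.314×632) = 29000/5254 = 5.519.
k_R/k_S = (1.68×10^5/2.66×10^6)·exp(5.519) = 0.06316 × 249.4 = 15.8.
Since E_R < E_S, lowering the temperature improves selectivity toward R.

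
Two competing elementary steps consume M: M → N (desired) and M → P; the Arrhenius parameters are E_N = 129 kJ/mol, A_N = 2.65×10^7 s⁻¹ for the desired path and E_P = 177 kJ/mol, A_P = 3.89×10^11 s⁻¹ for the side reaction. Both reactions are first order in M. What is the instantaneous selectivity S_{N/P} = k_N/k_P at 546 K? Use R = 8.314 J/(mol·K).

2.66

With equal orders, S_{N/P} = k_N/k_P = (A_N/A_P)·exp[(E_P−E_N)/(RT)].
(E_P−E_N)/(RT) = (177−129)×10³/(8.314×546) = 48000/4539 = 10.57.
k_N/k_P = (2.65×10^7/3.89×10^11)·exp(10.57) = 6.812×10^-5 × 39104 = 2.66.
Since E_N < E_P, lowering the temperature improves selectivity toward N.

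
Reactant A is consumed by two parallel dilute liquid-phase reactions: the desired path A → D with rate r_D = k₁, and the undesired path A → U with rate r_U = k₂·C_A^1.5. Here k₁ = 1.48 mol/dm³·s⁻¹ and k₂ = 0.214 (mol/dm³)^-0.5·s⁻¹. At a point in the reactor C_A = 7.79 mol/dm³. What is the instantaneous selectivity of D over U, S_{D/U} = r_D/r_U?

S_{D/U} = r_D/r_U = (k₁)/(k₂·C_A^1.5) = (k₁/k₂)·C_A^-1.5.
= (1.48) / (0.214×7.790^1.5) = 1.480/4.653 = 0.318.
The undesired path is higher order in A, so low C_A (CSTR or dilute feed) favours D.

0.318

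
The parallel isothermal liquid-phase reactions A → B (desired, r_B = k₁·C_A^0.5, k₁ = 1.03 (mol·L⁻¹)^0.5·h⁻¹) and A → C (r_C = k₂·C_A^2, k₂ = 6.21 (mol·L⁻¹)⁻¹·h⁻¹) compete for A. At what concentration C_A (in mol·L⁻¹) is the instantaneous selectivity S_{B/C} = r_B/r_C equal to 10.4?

0.0634 mol·L⁻¹

S_{B/C} = (k₁/k₂)·C_A^-1.5 ⇒ C_A = (S·k₂/k₁)^(1/(-1.5)).
= (10.4×6.21/1.03)^(-0.6667) = (62.70)^(-0.6667) = 0.0634 mol·L⁻¹.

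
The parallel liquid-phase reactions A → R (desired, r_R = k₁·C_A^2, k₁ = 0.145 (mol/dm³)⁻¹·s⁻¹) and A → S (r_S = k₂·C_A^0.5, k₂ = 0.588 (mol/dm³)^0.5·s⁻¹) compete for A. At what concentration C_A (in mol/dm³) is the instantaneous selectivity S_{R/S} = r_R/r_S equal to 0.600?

S_{R/S} = (k₁/k₂)·C_A^1.5 ⇒ C_A = (S·k₂/k₁)^(1/1.5).
= (0.600×0.588/0.145)^(0.6667) = (2.433)^(0.6667) = 1.81 mol/dm³.

1.81 mol/dm³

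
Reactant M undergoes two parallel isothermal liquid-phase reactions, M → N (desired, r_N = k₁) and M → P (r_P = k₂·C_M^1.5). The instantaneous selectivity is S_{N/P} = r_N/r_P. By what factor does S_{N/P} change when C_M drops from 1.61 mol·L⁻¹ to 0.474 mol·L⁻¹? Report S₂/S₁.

S_{N/P} = (k₁/k₂)·C_M^-1.5, so S₂/S₁ = (C_{M,2}/C_{M,1})^-1.5.
= (0.474/1.61)^(-1.5) = (0.2944)^(-1.5) = 6.26.
Selectivity toward N rises as C_M falls — low-concentration operation is favoured.

6.26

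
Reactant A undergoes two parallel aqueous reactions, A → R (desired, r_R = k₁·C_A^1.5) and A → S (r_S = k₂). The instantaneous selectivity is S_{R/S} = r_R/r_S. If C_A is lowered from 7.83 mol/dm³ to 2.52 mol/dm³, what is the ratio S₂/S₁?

0.183

S_{R/S} = (k₁/k₂)·C_A^1.5, so S₂/S₁ = (C_{A,2}/C_{A,1})^1.5.
= (2.52/7.83)^1.5 = (0.3218)^1.5 = 0.183.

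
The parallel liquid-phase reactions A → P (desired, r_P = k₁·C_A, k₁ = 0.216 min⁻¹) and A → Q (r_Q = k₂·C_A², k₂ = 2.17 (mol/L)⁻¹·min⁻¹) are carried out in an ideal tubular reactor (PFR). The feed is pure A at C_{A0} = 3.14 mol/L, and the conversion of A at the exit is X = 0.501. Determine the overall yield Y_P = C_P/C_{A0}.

C_A = C_{A0}(1−X) = 1.567 mol/L.
Along a PFR/batch, dC_P/dC_A = −r_P/(r_P+r_Q) = −k₁/(k₁+k₂·C_A).
Integrating from C_{A0} to C_A: C_P = (0.216/2.17)·ln[(0.216+2.17·3.14)/(0.216+2.17·1.57)] = 0.09954·ln(7.030/3.616) = 0.06617 mol/L.
Y_P = C_P/C_{A0} = 0.06617/3.14 = 0.0211.

0.0211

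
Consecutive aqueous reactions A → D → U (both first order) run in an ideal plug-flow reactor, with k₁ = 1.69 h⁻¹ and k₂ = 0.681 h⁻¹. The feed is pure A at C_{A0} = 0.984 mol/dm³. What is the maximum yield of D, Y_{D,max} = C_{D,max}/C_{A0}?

0.541

Evaluating C_D at τ_opt = ln(k₂/k₁)/(k₂−k₁) gives C_{D,max}/C_{A0} = (k₁/k₂)^[k₂/(k₂−k₁)].
= (1.69/0.681)^(0.681/(0.681−1.69)) = (2.482)^(-0.6749) = 0.5415.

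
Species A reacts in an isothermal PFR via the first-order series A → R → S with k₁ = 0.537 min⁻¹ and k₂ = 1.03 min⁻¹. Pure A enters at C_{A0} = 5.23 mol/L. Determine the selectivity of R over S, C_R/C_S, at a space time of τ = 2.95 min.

0.275

For first-order series with pure A initially, C_R(τ) = k₁C_{A0}/(k₂−k₁)·(e^(−k₁τ) − e^(−k₂τ)).
e^(−k₁τ) = e^(−0.537×2.95) = e^(−1.584) = 0.2051; e^(−k₂τ) = e^(−3.039) = 0.04791.
C_R = 0.537×5.23/(1.03−0.537) × (0.2051−0.04791) = 5.697×0.1572 = 0.8956 mol/L.
C_A = C_{A0}e^(−k₁τ) = 1.073 mol/L, so C_S = C_{A0}−C_A−C_R = 3.262 mol/L; C_R/C_S = 0.275.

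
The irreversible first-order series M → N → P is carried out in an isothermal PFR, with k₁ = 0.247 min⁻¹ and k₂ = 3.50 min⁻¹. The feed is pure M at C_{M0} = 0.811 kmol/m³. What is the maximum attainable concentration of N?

0.0468 kmol/m³

For a first-order series the maximum intermediate yield is C_{N,max}/C_{M0} = (k₁/k₂)^[k₂/(k₂−k₁)].
= (0.247/3.50)^(3.50/(3.50−0.247)) = (0.07057)^(1.076) = 0.05770.
C_{N,max} = 0.05770×0.811 = 0.0468 kmol/m³.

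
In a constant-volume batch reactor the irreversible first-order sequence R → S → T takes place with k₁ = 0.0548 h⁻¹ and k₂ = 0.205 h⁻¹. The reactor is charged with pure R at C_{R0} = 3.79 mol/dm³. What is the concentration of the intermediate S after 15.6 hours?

0.532 mol/dm³

For first-order series with pure R initially, C_S(t) = k₁C_{R0}/(k₂−k₁)·(e^(−k₁t) − e^(−k₂t)).
e^(−k₁t) = e^(−0.0548×15.6) = e^(−0.8549) = 0.4253; e^(−k₂t) = e^(−3.198) = 0.04084.
C_S = 0.0548×3.79/(0.205−0.0548) × (0.4253−0.04084) = 1.383×0.3845 = 0.5317 mol/dm³.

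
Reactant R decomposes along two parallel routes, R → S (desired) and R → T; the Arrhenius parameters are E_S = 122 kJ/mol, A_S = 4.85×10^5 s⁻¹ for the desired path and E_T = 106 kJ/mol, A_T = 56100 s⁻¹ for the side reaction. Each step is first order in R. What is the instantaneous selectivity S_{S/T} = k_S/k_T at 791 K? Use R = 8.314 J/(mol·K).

0.759

With equal orders, S_{S/T} = k_S/k_T = (A_S/A_T)·exp[(E_T−E_S)/(RT)].
(E_T−E_S)/(RT) = (106−122)×10³/(8.314×791) = -16000/6576 = -2.433.
k_S/k_T = (4.85×10^5/56100)·exp(-2.433) = 8.645 × 0.08778 = 0.759.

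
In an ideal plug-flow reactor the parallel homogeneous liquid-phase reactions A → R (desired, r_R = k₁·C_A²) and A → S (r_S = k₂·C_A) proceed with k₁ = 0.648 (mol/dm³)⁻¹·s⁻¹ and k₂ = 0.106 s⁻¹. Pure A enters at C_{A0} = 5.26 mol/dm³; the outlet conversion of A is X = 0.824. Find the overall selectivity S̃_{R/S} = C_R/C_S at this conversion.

15.5

C_A = C_{A0}(1−X) = 0.9258 mol/dm³.
Along a PFR/batch, dC_S/dC_A = −r_S/(r_R+r_S) = −k₂/(k₂+k₁·C_A).
Integrating from C_{A0} to C_A: C_S = (0.106/0.648)·ln[(0.106+0.648·5.26)/(0.106+0.648·0.926)] = 0.1636·ln(3.514/0.7059) = 0.2626 mol/dm³.
Then C_R = (C_{A0}−C_A) − C_S = 4.334 − 0.2626 = 4.072 mol/dm³.
S̃_{R/S} = C_R/C_S = 4.072/0.2626 = 15.5.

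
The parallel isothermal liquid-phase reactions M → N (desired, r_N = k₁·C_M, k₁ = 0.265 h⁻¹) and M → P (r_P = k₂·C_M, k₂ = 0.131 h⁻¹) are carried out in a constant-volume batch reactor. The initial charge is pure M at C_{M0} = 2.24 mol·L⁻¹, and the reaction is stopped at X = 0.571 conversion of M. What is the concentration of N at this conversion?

C_M = C_{M0}(1−X) = 0.9610 mol·L⁻¹.
Both paths are first order in M, so the instantaneous fraction to N is constant: dC_N/d(−C_M) = k₁/(k₁+k₂) = 0.6692.
C_N = 0.6692·(C_{M0}−C_M) = 0.6692×1.279 = 0.856 mol·L⁻¹.

0.856 mol·L⁻¹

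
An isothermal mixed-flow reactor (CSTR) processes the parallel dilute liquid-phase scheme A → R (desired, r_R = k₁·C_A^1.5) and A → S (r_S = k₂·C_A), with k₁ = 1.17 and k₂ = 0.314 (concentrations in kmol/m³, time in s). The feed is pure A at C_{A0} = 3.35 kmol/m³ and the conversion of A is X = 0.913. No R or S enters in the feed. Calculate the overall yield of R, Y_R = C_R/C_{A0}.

0.610

Exit C_A = C_{A0}(1−X) = 3.35×0.0870 = 0.2914 kmol/m³.
In a CSTR the entire volume is at exit conditions, so r_R = 1.17×0.2914^1.5 = 0.1841 and r_S = 0.314×0.2914 = 0.09152.
Fraction of consumed A going to R: r_R/(r_R+r_S) = 0.6679.
C_R = 0.6679·C_{A0}·X = 0.6679×3.35×0.913 = 2.04 kmol/m³; Y_R = C_R/C_{A0} = 0.610.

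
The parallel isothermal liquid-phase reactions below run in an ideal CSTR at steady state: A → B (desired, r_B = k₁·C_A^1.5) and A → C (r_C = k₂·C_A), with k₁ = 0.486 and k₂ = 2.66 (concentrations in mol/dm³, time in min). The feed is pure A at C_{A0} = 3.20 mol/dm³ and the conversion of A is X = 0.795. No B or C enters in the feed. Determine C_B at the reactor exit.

Exit C_A = C_{A0}(1−X) = 3.20×0.205 = 0.6560 mol/dm³.
A CSTR operates uniformly at the exit composition, giving r_B = 0.2582 and r_C = 1.745 (each k·C_A^n at C_A = 0.6560).
Fraction of consumed A going to B: r_B/(r_B+r_C) = 0.1289.
C_B = 0.1289·C_{A0}·X = 0.1289×3.20×0.795 = 0.328 mol/dm³.

0.328 mol/dm³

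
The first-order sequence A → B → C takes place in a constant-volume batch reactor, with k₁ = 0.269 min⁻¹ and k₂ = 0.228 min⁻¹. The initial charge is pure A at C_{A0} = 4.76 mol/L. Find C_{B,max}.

Evaluating C_B at t_opt = ln(k₂/k₁)/(k₂−k₁) gives C_{B,max}/C_{A0} = (k₁/k₂)^[k₂/(k₂−k₁)].
= (0.269/0.228)^(0.228/(0.228−0.269)) = (1.180)^(-5.561) = 0.3987.
C_{B,max} = 0.3987×4.76 = 1.90 mol/L.

1.90 mol/L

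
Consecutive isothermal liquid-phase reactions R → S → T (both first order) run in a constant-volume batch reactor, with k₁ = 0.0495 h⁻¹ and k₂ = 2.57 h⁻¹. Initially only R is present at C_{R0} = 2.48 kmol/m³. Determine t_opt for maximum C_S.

Setting dC_S/dt = 0 gives t_opt = ln(k₂/k₁)/(k₂−k₁).
= ln(2.57/0.0495)/(2.57−0.0495) = ln(51.92)/2.520 = 3.950/2.520 = 1.57 h.

1.57 h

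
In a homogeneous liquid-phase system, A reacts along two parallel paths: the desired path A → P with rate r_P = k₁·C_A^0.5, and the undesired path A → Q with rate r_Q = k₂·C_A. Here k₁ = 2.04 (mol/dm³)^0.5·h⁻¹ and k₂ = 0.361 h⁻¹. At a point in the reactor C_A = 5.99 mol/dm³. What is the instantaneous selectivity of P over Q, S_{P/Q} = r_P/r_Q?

2.31

S_{P/Q} = r_P/r_Q = (k₁·C_A^0.5)/(k₂·C_A) = (k₁/k₂)·C_A^-0.5.
= (2.04×5.990^0.5) / (0.361×5.990) = 4.993/2.162 = 2.31.
The undesired path is higher order in A, so low C_A (CSTR or dilute feed) favours P.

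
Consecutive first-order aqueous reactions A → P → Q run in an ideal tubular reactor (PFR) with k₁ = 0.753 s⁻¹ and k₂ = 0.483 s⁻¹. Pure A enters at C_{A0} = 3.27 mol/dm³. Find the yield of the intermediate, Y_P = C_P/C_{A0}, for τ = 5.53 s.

For first-order series with pure A initially, C_P(τ) = k₁C_{A0}/(k₂−k₁)·(e^(−k₁τ) − e^(−k₂τ)).
e^(−k₁τ) = e^(−0.753×5.53) = e^(−4.164) = 0.01554; e^(−k₂τ) = e^(−2.671) = 0.06918.
C_P = 0.753×3.27/(0.483−0.753) × (0.01554−0.06918) = (-9.120)×(-0.05364) = 0.4892 mol/dm³.
Y_P = C_P/C_{A0} = 0.4892/3.27 = 0.150.

0.150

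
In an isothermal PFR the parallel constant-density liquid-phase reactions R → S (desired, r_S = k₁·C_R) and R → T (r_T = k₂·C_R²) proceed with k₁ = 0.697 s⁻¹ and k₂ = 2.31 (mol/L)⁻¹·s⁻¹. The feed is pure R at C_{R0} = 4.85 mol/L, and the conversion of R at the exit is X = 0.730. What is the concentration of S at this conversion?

C_R = C_{R0}(1−X) = 1.309 mol/L.
Along a PFR/batch, dC_S/dC_R = −r_S/(r_S+r_T) = −k₁/(k₁+k₂·C_R).
Integrating from C_{R0} to C_R: C_S = (0.697/2.31)·ln[(0.697+2.31·4.85)/(0.697+2.31·1.31)] = 0.3017·ln(11.90/3.722) = 0.3507 mol/L.

0.351 mol/L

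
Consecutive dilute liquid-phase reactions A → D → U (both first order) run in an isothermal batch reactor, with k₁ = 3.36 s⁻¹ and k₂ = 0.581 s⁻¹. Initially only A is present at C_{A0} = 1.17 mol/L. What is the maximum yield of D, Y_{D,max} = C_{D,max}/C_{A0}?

Evaluating C_D at t_opt = ln(k₂/k₁)/(k₂−k₁) gives C_{D,max}/C_{A0} = (k₁/k₂)^[k₂/(k₂−k₁)].
= (3.36/0.581)^(0.581/(0.581−3.36)) = (5.783)^(-0.2091) = 0.6929.

0.693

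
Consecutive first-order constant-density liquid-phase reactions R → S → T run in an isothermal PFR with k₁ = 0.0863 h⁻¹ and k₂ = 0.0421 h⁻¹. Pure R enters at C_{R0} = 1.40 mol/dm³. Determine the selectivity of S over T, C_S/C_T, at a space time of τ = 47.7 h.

0.306

The intermediate concentration in a first-order A→B→C sequence is C_S = k₁C_{R0}(e^(−k₁τ) − e^(−k₂τ))/(k₂−k₁).
e^(−k₁τ) = e^(−0.0863×47.7) = e^(−4.117) = 0.01630; e^(−k₂τ) = e^(−2.008) = 0.1342.
C_S = 0.0863×1.40/(0.0421−0.0863) × (0.01630−0.1342) = (-2.733)×(-0.1179) = 0.3224 mol/dm³.
C_R = C_{R0}e^(−k₁τ) = 0.02282 mol/dm³, so C_T = C_{R0}−C_R−C_S = 1.055 mol/dm³; C_S/C_T = 0.306.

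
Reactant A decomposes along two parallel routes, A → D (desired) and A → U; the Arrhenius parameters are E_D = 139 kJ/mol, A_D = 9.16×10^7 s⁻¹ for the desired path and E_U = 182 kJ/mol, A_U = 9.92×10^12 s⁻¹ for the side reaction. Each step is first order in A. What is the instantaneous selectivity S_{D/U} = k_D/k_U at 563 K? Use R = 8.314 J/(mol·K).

0.0902

Since both paths have the same order in A, the concentration cancels and S_{D/U} = k_D/k_U = (A_D/A_U)·exp[(E_U−E_D)/(RT)].
(E_U−E_D)/(RT) = (182−139)×10³/(8.314×563) = 43000/4681 = 9.186.
k_D/k_U = (9.16×10^7/9.92×10^12)·exp(9.186) = 9.234×10^-6 × 9764 = 0.0902.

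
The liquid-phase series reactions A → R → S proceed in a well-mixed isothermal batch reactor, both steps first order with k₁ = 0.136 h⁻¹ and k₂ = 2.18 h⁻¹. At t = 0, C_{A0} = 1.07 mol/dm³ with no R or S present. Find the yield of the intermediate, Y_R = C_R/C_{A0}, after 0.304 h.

0.0295

The intermediate concentration in a first-order A→B→C sequence is C_R = k₁C_{A0}(e^(−k₁t) − e^(−k₂t))/(k₂−k₁).
e^(−k₁t) = e^(−0.136×0.304) = e^(−0.04134) = 0.9595; e^(−k₂t) = e^(−0.6627) = 0.5154.
C_R = 0.136×1.07/(2.18−0.136) × (0.9595−0.5154) = 0.07119×0.4441 = 0.03161 mol/dm³.
Y_R = C_R/C_{A0} = 0.03161/1.07 = 0.0295.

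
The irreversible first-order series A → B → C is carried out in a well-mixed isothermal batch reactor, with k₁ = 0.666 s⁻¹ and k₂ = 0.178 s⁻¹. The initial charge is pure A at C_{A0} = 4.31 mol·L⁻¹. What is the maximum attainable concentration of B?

At the optimum, C_{B,max}/C_{A0} = (k₁/k₂)^[k₂/(k₂−k₁)].
= (0.666/0.178)^(0.178/(0.178−0.666)) = (3.742)^(-0.3648) = 0.6180.
C_{B,max} = 0.6180×4.31 = 2.66 mol·L⁻¹.

2.66 mol·L⁻¹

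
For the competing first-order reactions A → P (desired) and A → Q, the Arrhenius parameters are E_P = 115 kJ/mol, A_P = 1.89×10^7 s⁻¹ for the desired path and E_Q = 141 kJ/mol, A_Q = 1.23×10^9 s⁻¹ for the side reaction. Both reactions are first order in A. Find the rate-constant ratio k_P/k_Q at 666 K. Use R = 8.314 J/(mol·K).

Since both paths have the same order in A, the concentration cancels and S_{P/Q} = k_P/k_Q = (A_P/A_Q)·exp[(E_Q−E_P)/(RT)].
(E_Q−E_P)/(RT) = (141−115)×10³/(8.314×666) = 26000/5537 = 4.696.
k_P/k_Q = (1.89×10^7/1.23×10^9)·exp(4.696) = 0.01537 × 109.5 = 1.68.

1.68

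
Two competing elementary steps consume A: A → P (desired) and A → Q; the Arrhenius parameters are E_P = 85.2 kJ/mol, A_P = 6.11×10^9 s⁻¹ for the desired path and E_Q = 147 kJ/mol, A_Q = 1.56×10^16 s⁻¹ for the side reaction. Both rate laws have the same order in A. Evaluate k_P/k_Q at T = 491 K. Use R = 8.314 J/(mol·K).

k_P/k_Q = (A_P/A_Q)·exp[−(E_P−E_Q)/(RT)] = (A_P/A_Q)·exp[(E_Q−E_P)/(RT)].
(E_Q−E_P)/(RT) = (147−85.2)×10³/(8.314×491) = 61800/4082 = 15.14.
k_P/k_Q = (6.11×10^9/1.56×10^16)·exp(15.14) = 3.917×10^-7 × 3.756×10^6 = 1.47.

1.47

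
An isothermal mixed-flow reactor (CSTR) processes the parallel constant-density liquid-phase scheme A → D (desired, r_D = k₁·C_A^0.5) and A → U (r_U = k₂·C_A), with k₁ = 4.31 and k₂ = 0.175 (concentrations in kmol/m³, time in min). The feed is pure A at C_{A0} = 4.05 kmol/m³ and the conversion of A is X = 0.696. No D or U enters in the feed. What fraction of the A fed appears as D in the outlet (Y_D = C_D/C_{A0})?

Exit C_A = C_{A0}(1−X) = 4.05×0.304 = 1.231 kmol/m³.
In a CSTR the entire volume is at exit conditions, so r_D = 4.31×1.231^0.5 = 4.782 and r_U = 0.175×1.231 = 0.2155.
Fraction of consumed A going to D: r_D/(r_D+r_U) = 0.9569.
C_D = 0.9569·C_{A0}·X = 0.9569×4.05×0.696 = 2.70 kmol/m³; Y_D = C_D/C_{A0} = 0.666.

0.666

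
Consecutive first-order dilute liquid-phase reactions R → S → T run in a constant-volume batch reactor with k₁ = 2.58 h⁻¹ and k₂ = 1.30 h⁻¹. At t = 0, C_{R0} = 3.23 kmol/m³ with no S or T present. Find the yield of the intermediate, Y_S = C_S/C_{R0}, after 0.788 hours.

The intermediate concentration in a first-order A→B→C sequence is C_S = k₁C_{R0}(e^(−k₁t) − e^(−k₂t))/(k₂−k₁).
e^(−k₁t) = e^(−2.58×0.788) = e^(−2.033) = 0.1309; e^(−k₂t) = e^(−1.024) = 0.3590.
C_S = 2.58×3.23/(1.30−2.58) × (0.1309−0.3590) = (-6.510)×(-0.2281) = 1.485 kmol/m³.
Y_S = C_S/C_{R0} = 1.485/3.23 = 0.460.

0.460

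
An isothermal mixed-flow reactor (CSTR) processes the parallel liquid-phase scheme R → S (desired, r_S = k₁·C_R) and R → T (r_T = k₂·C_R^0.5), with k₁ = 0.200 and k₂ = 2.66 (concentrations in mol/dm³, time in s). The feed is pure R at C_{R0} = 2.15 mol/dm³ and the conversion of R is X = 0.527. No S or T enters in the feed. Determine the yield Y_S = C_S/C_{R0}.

Exit C_R = C_{R0}(1−X) = 2.15×0.473 = 1.017 mol/dm³.
Rates in a CSTR are evaluated at the outlet concentration: r_S = 0.200×1.017 = 0.2034, r_T = 2.66×1.017^0.5 = 2.682.
Fraction of consumed R going to S: r_S/(r_S+r_T) = 0.07048.
C_S = 0.07048·C_{R0}·X = 0.07048×2.15×0.527 = 0.0799 mol/dm³; Y_S = C_S/C_{R0} = 0.0371.

0.0371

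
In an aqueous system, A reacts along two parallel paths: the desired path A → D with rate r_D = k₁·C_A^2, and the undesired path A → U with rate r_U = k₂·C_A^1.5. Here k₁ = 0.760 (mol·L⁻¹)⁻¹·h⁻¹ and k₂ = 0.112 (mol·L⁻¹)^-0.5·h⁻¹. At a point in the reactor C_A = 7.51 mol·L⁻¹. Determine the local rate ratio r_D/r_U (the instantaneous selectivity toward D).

S_{D/U} = r_D/r_U = (k₁·C_A^2)/(k₂·C_A^1.5) = (k₁/k₂)·C_A^0.5.
= (0.760×7.510^2) / (0.112×7.510^1.5) = 42.86/2.305 = 18.6.

18.6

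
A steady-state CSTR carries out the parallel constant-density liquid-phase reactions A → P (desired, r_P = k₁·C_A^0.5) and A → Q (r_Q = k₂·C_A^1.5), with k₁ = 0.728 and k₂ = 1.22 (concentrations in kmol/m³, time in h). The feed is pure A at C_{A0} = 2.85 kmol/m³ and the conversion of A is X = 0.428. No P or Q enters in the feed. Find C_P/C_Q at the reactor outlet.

0.366

Exit C_A = C_{A0}(1−X) = 2.85×0.572 = 1.630 kmol/m³.
A CSTR operates uniformly at the exit composition, giving r_P = 0.9295 and r_Q = 2.539 (each k·C_A^n at C_A = 1.630).
Overall selectivity = C_P/C_Q = r_Pτ/(r_Qτ) = r_P/r_Q = 0.366.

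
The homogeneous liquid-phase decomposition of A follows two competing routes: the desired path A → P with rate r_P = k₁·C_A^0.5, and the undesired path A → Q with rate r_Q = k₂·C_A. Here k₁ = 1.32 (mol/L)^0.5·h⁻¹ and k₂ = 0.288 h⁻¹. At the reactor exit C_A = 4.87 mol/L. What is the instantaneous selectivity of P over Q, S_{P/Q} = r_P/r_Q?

S_{P/Q} = r_P/r_Q = (k₁·C_A^0.5)/(k₂·C_A) = (k₁/k₂)·C_A^-0.5.
= (1.32×4.870^0.5) / (0.288×4.870) = 2.913/1.403 = 2.08.

2.08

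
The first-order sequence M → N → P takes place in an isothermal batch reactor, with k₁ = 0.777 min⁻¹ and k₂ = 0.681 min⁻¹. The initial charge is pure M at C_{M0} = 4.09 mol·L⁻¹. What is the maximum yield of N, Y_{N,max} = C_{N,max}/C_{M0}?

0.392

At the optimum, C_{N,max}/C_{M0} = (k₁/k₂)^[k₂/(k₂−k₁)].
= (0.777/0.681)^(0.681/(0.681−0.777)) = (1.141)^(-7.094) = 0.3924.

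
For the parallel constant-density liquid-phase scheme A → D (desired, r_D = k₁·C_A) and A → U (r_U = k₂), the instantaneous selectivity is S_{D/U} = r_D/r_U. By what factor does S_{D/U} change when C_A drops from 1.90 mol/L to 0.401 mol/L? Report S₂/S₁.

0.211

S_{D/U} = (k₁/k₂)·C_A, so S₂/S₁ = (C_{A,2}/C_{A,1}).
= 0.401/1.90 = 0.211.
Selectivity toward D falls as C_A falls — high-concentration operation is favoured.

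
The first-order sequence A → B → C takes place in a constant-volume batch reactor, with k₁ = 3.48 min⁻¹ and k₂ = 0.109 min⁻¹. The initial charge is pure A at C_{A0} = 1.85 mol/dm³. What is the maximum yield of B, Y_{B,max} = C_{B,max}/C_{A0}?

0.894

For a first-order series the maximum intermediate yield is C_{B,max}/C_{A0} = (k₁/k₂)^[k₂/(k₂−k₁)].
= (3.48/0.109)^(0.109/(0.109−3.48)) = (31.93)^(-0.03233) = 0.8941.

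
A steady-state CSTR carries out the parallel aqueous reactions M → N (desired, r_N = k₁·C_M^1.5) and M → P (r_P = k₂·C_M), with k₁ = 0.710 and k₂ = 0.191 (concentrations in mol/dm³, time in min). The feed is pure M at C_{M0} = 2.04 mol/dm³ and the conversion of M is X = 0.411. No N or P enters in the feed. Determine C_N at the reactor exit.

Exit C_M = C_{M0}(1−X) = 2.04×0.589 = 1.202 mol/dm³.
In a CSTR the entire volume is at exit conditions, so r_N = 0.710×1.202^1.5 = 0.9351 and r_P = 0.191×1.202 = 0.2295.
Fraction of consumed M going to N: r_N/(r_N+r_P) = 0.8029.
C_N = 0.8029·C_{M0}·X = 0.8029×2.04×0.411 = 0.673 mol/dm³.

0.673 mol/dm³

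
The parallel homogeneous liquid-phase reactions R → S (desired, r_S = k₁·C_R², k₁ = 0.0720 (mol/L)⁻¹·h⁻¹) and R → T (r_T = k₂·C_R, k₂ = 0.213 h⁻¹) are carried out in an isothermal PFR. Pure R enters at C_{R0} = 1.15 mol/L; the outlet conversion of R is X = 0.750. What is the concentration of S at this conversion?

C_R = C_{R0}(1−X) = 0.2875 mol/L.
Along a PFR/batch, dC_T/dC_R = −r_T/(r_S+r_T) = −k₂/(k₂+k₁·C_R).
Integrating from C_{R0} to C_R: C_T = (0.213/0.0720)·ln[(0.213+0.0720·1.15)/(0.213+0.0720·0.287)] = 2.958·ln(0.2958/0.2337) = 0.6971 mol/L.
Then C_S = (C_{R0}−C_R) − C_T = 0.8625 − 0.6971 = 0.1654 mol/L.

0.165 mol/L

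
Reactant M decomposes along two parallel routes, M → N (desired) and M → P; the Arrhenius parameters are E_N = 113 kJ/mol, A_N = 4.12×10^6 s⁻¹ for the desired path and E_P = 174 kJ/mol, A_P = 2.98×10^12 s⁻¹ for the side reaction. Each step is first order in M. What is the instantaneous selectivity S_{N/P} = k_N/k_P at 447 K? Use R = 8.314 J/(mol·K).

k_N/k_P = (A_N/A_P)·exp[−(E_N−E_P)/(RT)] = (A_N/A_P)·exp[(E_P−E_N)/(RT)].
(E_P−E_N)/(RT) = (174−113)×10³/(8.314×447) = 61000/3716 = 16.41.
k_N/k_P = (4.12×10^6/2.98×10^12)·exp(16.41) = 1.383×10^-6 × 1.344×10^7 = 18.6.
Since E_N < E_P, lowering the temperature improves selectivity toward N.

18.6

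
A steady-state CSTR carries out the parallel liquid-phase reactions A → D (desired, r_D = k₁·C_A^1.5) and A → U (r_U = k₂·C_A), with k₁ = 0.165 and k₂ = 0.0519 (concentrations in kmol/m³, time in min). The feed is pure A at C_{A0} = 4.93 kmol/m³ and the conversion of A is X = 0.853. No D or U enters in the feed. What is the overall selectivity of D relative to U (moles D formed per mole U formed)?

2.71

Exit C_A = C_{A0}(1−X) = 4.93×0.147 = 0.7247 kmol/m³.
Rates in a CSTR are evaluated at the outlet concentration: r_D = 0.165×0.7247^1.5 = 0.1018, r_U = 0.0519×0.7247 = 0.03761.
Overall selectivity = C_D/C_U = r_Dτ/(r_Uτ) = r_D/r_U = 2.71.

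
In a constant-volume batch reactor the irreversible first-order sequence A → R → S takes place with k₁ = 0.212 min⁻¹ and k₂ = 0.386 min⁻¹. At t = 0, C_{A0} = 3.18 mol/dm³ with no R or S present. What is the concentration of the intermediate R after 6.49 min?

0.662 mol/dm³

Solving the coupled first-order balances gives C_R(t) = [k₁/(k₂−k₁)]·C_{A0}·(e^(−k₁t) − e^(−k₂t)).
e^(−k₁t) = e^(−0.212×6.49) = e^(−1.376) = 0.2526; e^(−k₂t) = e^(−2.505) = 0.08166.
C_R = 0.212×3.18/(0.386−0.212) × (0.2526−0.08166) = 3.874×0.1710 = 0.6624 mol/dm³.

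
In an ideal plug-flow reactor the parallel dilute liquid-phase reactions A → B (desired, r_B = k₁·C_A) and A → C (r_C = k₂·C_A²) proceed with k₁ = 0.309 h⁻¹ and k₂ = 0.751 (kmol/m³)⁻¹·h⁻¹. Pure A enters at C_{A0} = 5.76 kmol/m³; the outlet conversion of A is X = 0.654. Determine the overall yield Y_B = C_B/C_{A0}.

0.0673

C_A = C_{A0}(1−X) = 1.993 kmol/m³.
Along a PFR/batch, dC_B/dC_A = −r_B/(r_B+r_C) = −k₁/(k₁+k₂·C_A).
Integrating from C_{A0} to C_A: C_B = (0.309/0.751)·ln[(0.309+0.751·5.76)/(0.309+0.751·1.99)] = 0.4115·ln(4.635/1.806) = 0.3878 kmol/m³.
Y_B = C_B/C_{A0} = 0.3878/5.76 = 0.0673.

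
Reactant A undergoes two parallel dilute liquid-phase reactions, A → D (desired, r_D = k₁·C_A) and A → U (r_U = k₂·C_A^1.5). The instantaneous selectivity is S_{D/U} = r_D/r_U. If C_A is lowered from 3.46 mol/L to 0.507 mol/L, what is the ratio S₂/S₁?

S_{D/U} = (k₁/k₂)·C_A^-0.5, so S₂/S₁ = (C_{A,2}/C_{A,1})^-0.5.
= (0.507/3.46)^(-0.5) = (0.1465)^(-0.5) = 2.61.

2.61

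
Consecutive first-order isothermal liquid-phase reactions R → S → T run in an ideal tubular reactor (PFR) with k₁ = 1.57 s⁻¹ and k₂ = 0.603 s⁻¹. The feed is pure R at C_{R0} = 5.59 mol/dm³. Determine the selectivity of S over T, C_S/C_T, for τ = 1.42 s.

For first-order series with pure R initially, C_S(τ) = k₁C_{R0}/(k₂−k₁)·(e^(−k₁τ) − e^(−k₂τ)).
e^(−k₁τ) = e^(−1.57×1.42) = e^(−2.229) = 0.1076; e^(−k₂τ) = e^(−0.8563) = 0.4247.
C_S = 1.57×5.59/(0.603−1.57) × (0.1076−0.4247) = (-9.076)×(-0.3172) = 2.878 mol/dm³.
C_R = C_{R0}e^(−k₁τ) = 0.6014 mol/dm³, so C_T = C_{R0}−C_R−C_S = 2.110 mol/dm³; C_S/C_T = 1.36.

1.36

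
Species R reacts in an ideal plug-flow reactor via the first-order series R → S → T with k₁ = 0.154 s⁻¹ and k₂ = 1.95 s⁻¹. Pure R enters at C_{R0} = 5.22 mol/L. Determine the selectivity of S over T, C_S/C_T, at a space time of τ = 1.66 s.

0.388

Solving the coupled first-order balances gives C_S(τ) = [k₁/(k₂−k₁)]·C_{R0}·(e^(−k₁τ) − e^(−k₂τ)).
e^(−k₁τ) = e^(−0.154×1.66) = e^(−0.2556) = 0.7744; e^(−k₂τ) = e^(−3.237) = 0.03928.
C_S = 0.154×5.22/(1.95−0.154) × (0.7744−0.03928) = 0.4476×0.7351 = 0.3290 mol/L.
C_R = C_{R0}e^(−k₁τ) = 4.042 mol/L, so C_T = C_{R0}−C_R−C_S = 0.8485 mol/L; C_S/C_T = 0.388.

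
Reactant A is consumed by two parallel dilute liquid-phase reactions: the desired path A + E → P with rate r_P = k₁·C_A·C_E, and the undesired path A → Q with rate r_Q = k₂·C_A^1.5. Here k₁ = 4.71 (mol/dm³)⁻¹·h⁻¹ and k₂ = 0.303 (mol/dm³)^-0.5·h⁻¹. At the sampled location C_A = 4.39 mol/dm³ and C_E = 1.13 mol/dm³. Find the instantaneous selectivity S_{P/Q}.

8.38

S_{P/Q} = r_P/r_Q = (k₁·C_A·C_E)/(k₂·C_A^1.5) = (k₁/k₂)·C_A^-0.5·C_E.
= (4.71×4.390×1.130) / (0.303×4.390^1.5) = 23.36/2.787 = 8.38.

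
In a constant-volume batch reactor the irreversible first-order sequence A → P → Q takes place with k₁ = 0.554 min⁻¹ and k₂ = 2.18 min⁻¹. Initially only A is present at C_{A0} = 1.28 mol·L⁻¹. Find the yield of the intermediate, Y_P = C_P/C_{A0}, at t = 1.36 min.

The intermediate concentration in a first-order A→B→C sequence is C_P = k₁C_{A0}(e^(−k₁t) − e^(−k₂t))/(k₂−k₁).
e^(−k₁t) = e^(−0.554×1.36) = e^(−0.7534) = 0.4707; e^(−k₂t) = e^(−2.965) = 0.05157.
C_P = 0.554×1.28/(2.18−0.554) × (0.4707−0.05157) = 0.4361×0.4192 = 0.1828 mol·L⁻¹.
Y_P = C_P/C_{A0} = 0.1828/1.28 = 0.143.

0.143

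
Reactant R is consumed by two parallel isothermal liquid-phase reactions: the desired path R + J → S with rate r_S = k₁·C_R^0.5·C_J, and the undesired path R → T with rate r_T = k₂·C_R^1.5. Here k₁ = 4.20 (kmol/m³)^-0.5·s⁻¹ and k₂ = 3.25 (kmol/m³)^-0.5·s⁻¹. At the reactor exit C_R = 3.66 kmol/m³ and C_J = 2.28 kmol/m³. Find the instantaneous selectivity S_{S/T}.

S_{S/T} = r_S/r_T = (k₁·C_R^0.5·C_J)/(k₂·C_R^1.5) = (k₁/k₂)·C_R⁻¹·C_J.
= (4.20×3.660^0.5×2.280) / (3.25×3.660^1.5) = 18.32/22.76 = 0.805.

0.805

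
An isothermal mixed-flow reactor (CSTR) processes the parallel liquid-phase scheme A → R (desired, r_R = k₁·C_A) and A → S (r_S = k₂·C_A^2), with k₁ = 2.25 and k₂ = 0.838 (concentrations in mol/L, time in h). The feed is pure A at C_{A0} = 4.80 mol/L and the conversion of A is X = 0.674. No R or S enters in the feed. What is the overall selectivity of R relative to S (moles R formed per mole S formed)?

1.72

Exit C_A = C_{A0}(1−X) = 4.80×0.326 = 1.565 mol/L.
Rates in a CSTR are evaluated at the outlet concentration: r_R = 2.25×1.565 = 3.521, r_S = 0.838×1.565^2 = 2.052.
Overall selectivity = C_R/C_S = r_Rτ/(r_Sτ) = r_R/r_S = 1.72.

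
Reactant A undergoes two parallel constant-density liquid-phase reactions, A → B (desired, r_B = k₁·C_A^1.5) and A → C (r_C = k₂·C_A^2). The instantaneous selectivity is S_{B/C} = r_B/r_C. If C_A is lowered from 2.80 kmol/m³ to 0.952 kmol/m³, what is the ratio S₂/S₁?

1.71

S_{B/C} = (k₁/k₂)·C_A^-0.5, so S₂/S₁ = (C_{A,2}/C_{A,1})^-0.5.
= (0.952/2.80)^(-0.5) = (0.3400)^(-0.5) = 1.71.
Selectivity toward B rises as C_A falls — low-concentration operation is favoured.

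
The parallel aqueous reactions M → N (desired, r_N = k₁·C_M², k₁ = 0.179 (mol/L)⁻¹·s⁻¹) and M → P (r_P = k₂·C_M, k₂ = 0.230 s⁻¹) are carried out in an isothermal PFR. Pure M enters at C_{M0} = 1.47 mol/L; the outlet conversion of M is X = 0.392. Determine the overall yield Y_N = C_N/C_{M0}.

0.187

C_M = C_{M0}(1−X) = 0.8938 mol/L.
Along a PFR/batch, dC_P/dC_M = −r_P/(r_N+r_P) = −k₂/(k₂+k₁·C_M).
Integrating from C_{M0} to C_M: C_P = (0.230/0.179)·ln[(0.230+0.179·1.47)/(0.230+0.179·0.894)] = 1.285·ln(0.4931/0.3900) = 0.3015 mol/L.
Then C_N = (C_{M0}−C_M) − C_P = 0.5762 − 0.3015 = 0.2747 mol/L.
Y_N = C_N/C_{M0} = 0.2747/1.47 = 0.187.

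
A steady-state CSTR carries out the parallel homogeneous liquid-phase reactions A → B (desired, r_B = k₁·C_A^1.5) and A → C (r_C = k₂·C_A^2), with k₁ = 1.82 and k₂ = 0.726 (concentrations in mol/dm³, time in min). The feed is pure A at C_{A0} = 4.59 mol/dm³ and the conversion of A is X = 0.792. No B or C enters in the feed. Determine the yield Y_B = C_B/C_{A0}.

0.570

Exit C_A = C_{A0}(1−X) = 4.59×0.208 = 0.9547 mol/dm³.
A CSTR operates uniformly at the exit composition, giving r_B = 1.698 and r_C = 0.6617 (each k·C_A^n at C_A = 0.9547).
Fraction of consumed A going to B: r_B/(r_B+r_C) = 0.7195.
C_B = 0.7195·C_{A0}·X = 0.7195×4.59×0.792 = 2.62 mol/dm³; Y_B = C_B/C_{A0} = 0.570.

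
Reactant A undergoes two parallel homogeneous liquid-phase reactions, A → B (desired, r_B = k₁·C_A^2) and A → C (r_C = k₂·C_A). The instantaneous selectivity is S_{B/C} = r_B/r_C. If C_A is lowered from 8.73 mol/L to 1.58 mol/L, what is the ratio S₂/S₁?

S_{B/C} = (k₁/k₂)·C_A, so S₂/S₁ = (C_{A,2}/C_{A,1}).
= 1.58/8.73 = 0.181.

0.181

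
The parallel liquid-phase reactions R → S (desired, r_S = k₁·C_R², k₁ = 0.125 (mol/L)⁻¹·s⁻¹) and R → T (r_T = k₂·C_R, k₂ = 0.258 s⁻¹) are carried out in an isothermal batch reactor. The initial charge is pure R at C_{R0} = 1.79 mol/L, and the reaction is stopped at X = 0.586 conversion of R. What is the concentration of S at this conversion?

0.393 mol/L

C_R = C_{R0}(1−X) = 0.7411 mol/L.
Along a PFR/batch, dC_T/dC_R = −r_T/(r_S+r_T) = −k₂/(k₂+k₁·C_R).
Integrating from C_{R0} to C_R: C_T = (0.258/0.125)·ln[(0.258+0.125·1.79)/(0.258+0.125·0.741)] = 2.064·ln(0.4818/0.3506) = 0.6557 mol/L.
Then C_S = (C_{R0}−C_R) − C_T = 1.049 − 0.6557 = 0.3932 mol/L.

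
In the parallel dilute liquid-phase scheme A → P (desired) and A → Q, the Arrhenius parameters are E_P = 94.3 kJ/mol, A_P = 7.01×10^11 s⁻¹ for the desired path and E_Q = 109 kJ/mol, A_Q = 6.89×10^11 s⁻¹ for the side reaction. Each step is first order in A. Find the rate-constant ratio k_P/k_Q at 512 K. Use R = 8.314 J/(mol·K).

k_P/k_Q = (A_P/A_Q)·exp[−(E_P−E_Q)/(RT)] = (A_P/A_Q)·exp[(E_Q−E_P)/(RT)].
(E_Q−E_P)/(RT) = (109−94.3)×10³/(8.314×512) = 14700/4257 = 3.453.
k_P/k_Q = (7.01×10^11/6.89×10^11)·exp(3.453) = 1.017 × 31.61 = 32.2.

32.2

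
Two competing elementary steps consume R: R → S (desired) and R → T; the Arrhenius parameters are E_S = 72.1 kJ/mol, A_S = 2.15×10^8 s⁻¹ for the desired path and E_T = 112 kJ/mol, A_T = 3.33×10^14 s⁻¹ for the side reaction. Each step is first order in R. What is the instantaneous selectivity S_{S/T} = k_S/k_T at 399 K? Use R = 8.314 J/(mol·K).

0.108

k_S/k_T = (A_S/A_T)·exp[−(E_S−E_T)/(RT)] = (A_S/A_T)·exp[(E_T−E_S)/(RT)].
(E_T−E_S)/(RT) = (112−72.1)×10³/(8.314×399) = 39900/3317 = 12.03.
k_S/k_T = (2.15×10^8/3.33×10^14)·exp(12.03) = 6.456×10^-7 × 1.674×10^5 = 0.108.
Since E_S < E_T, lowering the temperature improves selectivity toward S.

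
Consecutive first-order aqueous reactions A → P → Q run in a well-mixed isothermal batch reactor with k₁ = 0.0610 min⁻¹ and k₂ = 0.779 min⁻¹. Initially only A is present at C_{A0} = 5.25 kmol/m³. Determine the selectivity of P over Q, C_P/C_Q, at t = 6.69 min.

0.201

Solving the coupled first-order balances gives C_P(t) = [k₁/(k₂−k₁)]·C_{A0}·(e^(−k₁t) − e^(−k₂t)).
e^(−k₁t) = e^(−0.0610×6.69) = e^(−0.4081) = 0.6649; e^(−k₂t) = e^(−5.212) = 0.005453.
C_P = 0.0610×5.25/(0.779−0.0610) × (0.6649−0.005453) = 0.4460×0.6595 = 0.2941 kmol/m³.
C_A = C_{A0}e^(−k₁t) = 3.491 kmol/m³, so C_Q = C_{A0}−C_A−C_P = 1.465 kmol/m³; C_P/C_Q = 0.201.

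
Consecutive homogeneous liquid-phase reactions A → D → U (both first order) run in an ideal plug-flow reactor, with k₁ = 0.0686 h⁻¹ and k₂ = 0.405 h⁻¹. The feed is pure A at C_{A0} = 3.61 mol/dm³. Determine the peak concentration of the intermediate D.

0.426 mol/dm³

For a first-order series the maximum intermediate yield is C_{D,max}/C_{A0} = (k₁/k₂)^[k₂/(k₂−k₁)].
= (0.0686/0.405)^(0.405/(0.405−0.0686)) = (0.1694)^(1.204) = 0.1179.
C_{D,max} = 0.1179×3.61 = 0.426 mol/dm³.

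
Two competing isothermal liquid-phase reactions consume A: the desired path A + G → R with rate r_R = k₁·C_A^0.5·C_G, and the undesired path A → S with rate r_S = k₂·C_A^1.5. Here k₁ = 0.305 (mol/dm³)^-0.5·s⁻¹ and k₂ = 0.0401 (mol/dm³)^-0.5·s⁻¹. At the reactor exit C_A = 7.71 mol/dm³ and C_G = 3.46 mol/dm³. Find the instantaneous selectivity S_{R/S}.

S_{R/S} = r_R/r_S = (k₁·C_A^0.5·C_G)/(k₂·C_A^1.5) = (k₁/k₂)·C_A⁻¹·C_G.
= (0.305×7.710^0.5×3.460) / (0.0401×7.710^1.5) = 2.930/0.8585 = 3.41.
The undesired path is higher order in A, so low C_A (CSTR or dilute feed) favours R.

3.41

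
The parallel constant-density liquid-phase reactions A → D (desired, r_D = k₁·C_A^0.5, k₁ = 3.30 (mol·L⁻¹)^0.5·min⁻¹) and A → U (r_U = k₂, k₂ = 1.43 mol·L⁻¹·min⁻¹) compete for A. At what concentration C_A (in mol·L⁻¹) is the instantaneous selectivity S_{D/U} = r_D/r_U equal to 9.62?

17.4 mol·L⁻¹

S_{D/U} = (k₁/k₂)·C_A^0.5 ⇒ C_A = (S·k₂/k₁)^(2).
= (9.62×1.43/3.30)^(2) = (4.169)^(2) = 17.4 mol·L⁻¹.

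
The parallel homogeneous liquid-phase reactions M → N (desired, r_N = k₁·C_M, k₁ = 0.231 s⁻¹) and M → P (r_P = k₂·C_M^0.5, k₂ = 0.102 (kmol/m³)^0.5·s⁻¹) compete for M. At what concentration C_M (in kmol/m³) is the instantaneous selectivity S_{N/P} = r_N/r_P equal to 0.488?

S_{N/P} = (k₁/k₂)·C_M^0.5 ⇒ C_M = (S·k₂/k₁)^(2).
= (0.488×0.102/0.231)^(2) = (0.2155)^(2) = 0.0464 kmol/m³.

0.0464 kmol/m³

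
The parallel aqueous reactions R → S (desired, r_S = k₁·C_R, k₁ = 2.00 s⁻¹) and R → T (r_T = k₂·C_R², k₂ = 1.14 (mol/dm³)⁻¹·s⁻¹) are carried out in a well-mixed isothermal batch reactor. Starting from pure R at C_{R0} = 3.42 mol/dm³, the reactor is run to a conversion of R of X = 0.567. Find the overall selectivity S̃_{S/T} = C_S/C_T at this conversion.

C_R = C_{R0}(1−X) = 1.481 mol/dm³.
Along a PFR/batch, dC_S/dC_R = −r_S/(r_S+r_T) = −k₁/(k₁+k₂·C_R).
Integrating from C_{R0} to C_R: C_S = (2.00/1.14)·ln[(2.00+1.14·3.42)/(2.00+1.14·1.48)] = 1.754·ln(5.899/3.688) = 0.8239 mol/dm³.
C_T = (C_{R0}−C_R)−C_S = 1.115 mol/dm³; S̃_{S/T} = 0.8239/1.115 = 0.739.

0.739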